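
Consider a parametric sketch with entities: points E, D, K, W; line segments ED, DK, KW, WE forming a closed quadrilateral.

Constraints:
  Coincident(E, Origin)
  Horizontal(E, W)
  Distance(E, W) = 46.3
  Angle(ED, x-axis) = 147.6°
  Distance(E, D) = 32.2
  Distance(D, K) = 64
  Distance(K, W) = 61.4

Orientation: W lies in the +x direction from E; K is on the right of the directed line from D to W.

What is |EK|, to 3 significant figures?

40.6

E is at the origin; EW is horizontal with |EW| = 46.3 and W in +x, so W = (46.3, 0). ED runs at 147.6° with |ED| = 32.2, so D = (-27.2, 17.3). K is determined by |DK| = 64.0 and |KW| = 61.4 together: it lies at the intersection of circle(D, 64.0) and circle(W, 61.4). With |DW| = 75.5, the foot of the radical line on DW is 39.9 from D and the perpendicular offset is √(64.0² − 39.9²) = 50.0. Taking the right-of-DW solution: K = (0.222, -40.6).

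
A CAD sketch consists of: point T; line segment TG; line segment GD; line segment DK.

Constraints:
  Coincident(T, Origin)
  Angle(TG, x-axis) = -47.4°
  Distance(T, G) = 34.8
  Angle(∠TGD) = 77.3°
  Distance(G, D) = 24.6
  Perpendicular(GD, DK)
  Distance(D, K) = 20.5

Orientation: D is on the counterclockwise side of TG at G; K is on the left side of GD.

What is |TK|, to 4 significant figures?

21.64

T is at the origin; TG runs at -47.4° with length 34.8, so G = 34.8·(cos -47.4°, sin -47.4°) = (23.56, -25.62). ∠TGD = 77.3°, so GD runs at -47.4° + (180° − 77.3°) = 55.30° from the x-axis; with |GD| = 24.6, D = G + 24.6·(cos 55.30°, sin 55.30°) = (37.56, -5.391). GD is perpendicular to DK; with |DK| = 20.5 on the left of GD, K = D + 20.5·(-0.8221, 0.5693) = (20.71, 6.279). Then |TK| = |K − T| = 21.64.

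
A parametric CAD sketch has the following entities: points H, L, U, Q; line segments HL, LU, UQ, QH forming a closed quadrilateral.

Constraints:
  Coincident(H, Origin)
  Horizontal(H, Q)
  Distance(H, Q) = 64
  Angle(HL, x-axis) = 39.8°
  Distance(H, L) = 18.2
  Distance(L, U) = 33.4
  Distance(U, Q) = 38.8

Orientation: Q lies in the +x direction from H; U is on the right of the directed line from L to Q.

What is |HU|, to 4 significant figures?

34.56

Checks: |LU| = 33.40 ✓; |UQ| = 38.80 ✓.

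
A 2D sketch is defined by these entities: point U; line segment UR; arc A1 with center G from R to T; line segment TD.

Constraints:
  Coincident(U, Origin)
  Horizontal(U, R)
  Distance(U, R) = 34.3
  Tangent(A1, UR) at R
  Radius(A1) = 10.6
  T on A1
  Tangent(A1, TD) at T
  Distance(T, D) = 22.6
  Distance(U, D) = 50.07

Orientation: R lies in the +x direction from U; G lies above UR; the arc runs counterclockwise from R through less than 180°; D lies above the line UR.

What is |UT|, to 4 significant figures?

46.46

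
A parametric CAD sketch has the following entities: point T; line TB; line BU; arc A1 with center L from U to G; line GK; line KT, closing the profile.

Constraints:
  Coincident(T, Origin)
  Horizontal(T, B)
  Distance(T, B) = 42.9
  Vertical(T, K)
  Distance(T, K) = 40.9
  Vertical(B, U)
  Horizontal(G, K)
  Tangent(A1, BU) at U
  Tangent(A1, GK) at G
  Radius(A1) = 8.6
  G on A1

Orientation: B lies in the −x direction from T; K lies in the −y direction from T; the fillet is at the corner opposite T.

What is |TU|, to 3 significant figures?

53.7

The virtual corner opposite T is at (-42.9, -40.9). A1 meets BU tangentially, so LU is at right angles to BU and tangency of A1 to GK means the radius LG is perpendicular to GK, with radius 8.6, so the center L sits 8.6 in from both sides at L = (-34.3, -32.3). That places the tangent points at U = (-42.9, -32.3) on BU and G = (-34.3, -40.9) on GK. Then |TU| = |U − T| = 53.7.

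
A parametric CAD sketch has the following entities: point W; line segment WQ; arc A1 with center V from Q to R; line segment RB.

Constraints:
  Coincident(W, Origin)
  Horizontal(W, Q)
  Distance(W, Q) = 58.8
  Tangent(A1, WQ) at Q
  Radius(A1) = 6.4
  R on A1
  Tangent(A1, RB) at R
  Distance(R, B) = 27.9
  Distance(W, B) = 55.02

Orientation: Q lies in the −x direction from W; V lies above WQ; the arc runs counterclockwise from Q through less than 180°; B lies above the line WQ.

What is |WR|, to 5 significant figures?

52.845

Checks: |VQ| = 6.400 ✓; |VR| = 6.400 ✓; ∠(VR, RB) = 90.00° ✓; |RB| = 27.90 ✓; |WB| = 55.02 ✓.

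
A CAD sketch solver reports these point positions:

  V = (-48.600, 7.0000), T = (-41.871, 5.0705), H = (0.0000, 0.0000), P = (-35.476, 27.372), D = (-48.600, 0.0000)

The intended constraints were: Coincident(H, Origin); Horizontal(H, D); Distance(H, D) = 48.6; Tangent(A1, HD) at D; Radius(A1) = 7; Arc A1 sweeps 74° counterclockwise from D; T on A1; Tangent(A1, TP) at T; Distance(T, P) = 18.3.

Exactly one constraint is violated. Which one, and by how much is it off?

Distance(T, P) = 18.3 — off by 4.90.

H = (0.00, 0.00) ✓; H.y = 0.00, D.y = 0.00 ✓; |HD| = 48.60 ✓; ∠(VD, DH) = 90.00° ✓; |VD| = 7.000 ✓; bearing(V→T) − bearing(V→D) = 74.00° ✓; |VT| = 7.000 ✓; ∠(VT, TP) = 90.00° ✓; |TP| = 23.20 ✗.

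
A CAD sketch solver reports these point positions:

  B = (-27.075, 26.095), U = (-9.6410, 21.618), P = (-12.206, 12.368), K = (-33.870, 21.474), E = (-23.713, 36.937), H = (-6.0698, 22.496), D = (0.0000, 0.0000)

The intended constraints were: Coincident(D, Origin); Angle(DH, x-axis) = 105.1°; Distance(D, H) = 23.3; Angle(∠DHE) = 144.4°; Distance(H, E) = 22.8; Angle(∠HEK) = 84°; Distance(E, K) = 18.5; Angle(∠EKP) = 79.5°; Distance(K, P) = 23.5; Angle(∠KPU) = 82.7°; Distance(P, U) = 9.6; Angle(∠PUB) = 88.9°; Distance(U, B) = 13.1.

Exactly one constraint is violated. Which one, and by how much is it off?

Distance(U, B) = 13.1 — off by 4.90.

D = (0.00, 0.00) ✓; DH at 105.1° ✓; |DH| = 23.30 ✓; ∠DHE = 144.4° ✓; |HE| = 22.80 ✓; ∠HEK = 84.00° ✓; |EK| = 18.50 ✓; ∠EKP = 79.50° ✓; |KP| = 23.50 ✓; ∠KPU = 82.70° ✓; |PU| = 9.599 ✓; ∠PUB = 88.90° ✓; |UB| = 18.00 ✗.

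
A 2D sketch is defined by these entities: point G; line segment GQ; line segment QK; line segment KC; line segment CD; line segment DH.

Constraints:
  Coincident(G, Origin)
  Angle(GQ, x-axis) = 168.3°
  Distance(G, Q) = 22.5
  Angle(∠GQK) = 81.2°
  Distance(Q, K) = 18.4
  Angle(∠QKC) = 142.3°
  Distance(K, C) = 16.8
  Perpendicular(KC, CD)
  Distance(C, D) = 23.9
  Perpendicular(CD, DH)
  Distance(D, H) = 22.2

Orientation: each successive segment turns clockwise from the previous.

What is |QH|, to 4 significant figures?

15.62

G is at the origin; GQ runs at 168.3° with length 22.5, so Q = (-22.03, 4.563). ∠GQK = 81.2° gives QK at 69.50° from the x-axis; with |QK| = 18.4, K = (-15.59, 21.80). ∠QKC = 142.3° gives KC at 31.80° from the x-axis; with |KC| = 16.8, C = (-1.311, 30.65). KC is perpendicular to CD, so CD runs at -58.20°; with |CD| = 23.9, D = (11.28, 10.34). CD is perpendicular to DH, so DH runs at -148.2°; with |DH| = 22.2, H = (-7.584, -1.361). Then |QH| = |H − Q| = 15.62.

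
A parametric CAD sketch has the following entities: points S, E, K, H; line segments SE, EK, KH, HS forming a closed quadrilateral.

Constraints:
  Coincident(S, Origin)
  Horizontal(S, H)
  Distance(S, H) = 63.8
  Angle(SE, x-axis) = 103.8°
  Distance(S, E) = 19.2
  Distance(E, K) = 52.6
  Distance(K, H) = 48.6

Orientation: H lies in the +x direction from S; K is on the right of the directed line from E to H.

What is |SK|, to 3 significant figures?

34.8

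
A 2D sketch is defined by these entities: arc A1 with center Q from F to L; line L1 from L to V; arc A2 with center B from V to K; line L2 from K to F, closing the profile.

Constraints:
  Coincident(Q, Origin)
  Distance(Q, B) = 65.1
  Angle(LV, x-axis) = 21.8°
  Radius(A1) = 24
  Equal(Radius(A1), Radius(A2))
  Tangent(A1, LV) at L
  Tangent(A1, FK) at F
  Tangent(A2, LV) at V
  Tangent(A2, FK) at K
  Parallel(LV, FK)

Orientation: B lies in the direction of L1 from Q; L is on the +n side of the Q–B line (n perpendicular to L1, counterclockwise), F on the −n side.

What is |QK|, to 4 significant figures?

69.38

The slot axis is L1's direction at 21.8°, so u = (cos 21.8°, sin 21.8°) = (0.9285, 0.3714) and n = (−sin 21.8°, cos 21.8°) = (-0.3714, 0.9285). Q is at the origin and B lies 65.1 along u from Q, so B = 65.1·u = (60.44, 24.18). Tangency of A1 to both parallel lines with radius 24.0 puts L and F at Q ± 24.0·n: L = (-8.913, 22.28), F = (8.913, -22.28). Equal radii place V and K the same way about B: V = B + 24.0·n = (51.53, 46.46), K = B − 24.0·n = (69.36, 1.892). Then |QK| = |K − Q| = 69.38.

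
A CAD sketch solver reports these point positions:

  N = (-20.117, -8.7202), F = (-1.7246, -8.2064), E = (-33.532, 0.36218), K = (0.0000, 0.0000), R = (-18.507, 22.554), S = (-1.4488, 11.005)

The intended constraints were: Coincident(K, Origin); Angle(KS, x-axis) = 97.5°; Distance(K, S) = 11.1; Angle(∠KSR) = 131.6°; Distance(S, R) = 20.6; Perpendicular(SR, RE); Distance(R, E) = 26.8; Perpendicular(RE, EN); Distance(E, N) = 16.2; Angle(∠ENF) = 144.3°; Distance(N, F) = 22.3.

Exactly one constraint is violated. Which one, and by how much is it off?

Distance(N, F) = 22.3 — off by 3.90.

K = (0.00, 0.00) ✓; KS at 97.50° ✓; |KS| = 11.10 ✓; ∠KSR = 131.6° ✓; |SR| = 20.60 ✓; ∠(SR, RE) = 90.00° ✓; |RE| = 26.80 ✓; ∠(RE, EN) = 90.00° ✓; |EN| = 16.20 ✓; ∠ENF = 144.3° ✓; |NF| = 18.40 ✗.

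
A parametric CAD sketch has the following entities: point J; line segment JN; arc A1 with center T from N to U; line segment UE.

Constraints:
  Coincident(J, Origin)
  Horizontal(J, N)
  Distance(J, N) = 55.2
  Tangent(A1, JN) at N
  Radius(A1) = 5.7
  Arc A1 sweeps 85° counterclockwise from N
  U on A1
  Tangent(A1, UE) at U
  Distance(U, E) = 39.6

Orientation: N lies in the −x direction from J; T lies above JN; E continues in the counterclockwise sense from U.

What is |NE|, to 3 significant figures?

45.6

On A1, N sits at bearing -90° from T; an 85° counterclockwise sweep puts U at bearing -5°, so U = T + 5.7·(cos -5°, sin -5°) = (-49.5, 5.20). A1 meets UE tangentially, so TU is at right angles to UE, so UE runs along (−sin -5°, cos -5°); with |UE| = 39.6, E = (-46.1, 44.7). Then |NE| = |E − N| = 45.6.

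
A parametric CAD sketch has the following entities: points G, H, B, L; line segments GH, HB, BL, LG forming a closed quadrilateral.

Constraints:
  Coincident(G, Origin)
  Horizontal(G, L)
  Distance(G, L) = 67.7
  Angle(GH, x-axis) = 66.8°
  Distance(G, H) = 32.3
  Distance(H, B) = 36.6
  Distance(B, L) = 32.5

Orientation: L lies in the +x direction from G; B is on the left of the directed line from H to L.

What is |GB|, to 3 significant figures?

56.0

G is at the origin; G and L share the same y with |GL| = 67.7 and L in +x, so L = (67.7, 0). GH runs at 66.8° with |GH| = 32.3, so H = (12.7, 29.7). B is determined by |HB| = 36.6 and |BL| = 32.5 together: it lies at the intersection of circle(H, 36.6) and circle(L, 32.5). With |HL| = 62.5, the foot of the radical line on HL is 33.5 from H and the perpendicular offset is √(36.6² − 33.5²) = 14.7. Taking the left-of-HL solution: B = (49.2, 26.7).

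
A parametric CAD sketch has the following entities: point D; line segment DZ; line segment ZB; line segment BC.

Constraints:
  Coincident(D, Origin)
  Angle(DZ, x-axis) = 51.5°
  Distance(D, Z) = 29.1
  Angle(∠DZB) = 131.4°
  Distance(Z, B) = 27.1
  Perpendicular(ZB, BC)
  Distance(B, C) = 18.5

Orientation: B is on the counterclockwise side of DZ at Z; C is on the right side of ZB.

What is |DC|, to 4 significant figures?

61.43

D is at the origin; DZ runs at 51.5° with length 29.1, so Z = 29.1·(cos 51.5°, sin 51.5°) = (18.12, 22.77). ∠DZB = 131.4°, so ZB runs at 51.5° + (180° − 131.4°) = 100.1° from the x-axis; with |ZB| = 27.1, B = Z + 27.1·(cos 100.1°, sin 100.1°) = (13.36, 49.45). ZB ⟂ BC; with |BC| = 18.5 on the right of ZB, C = B + 18.5·(0.9845, 0.1754) = (31.58, 52.70). Then |DC| = |C − D| = 61.43.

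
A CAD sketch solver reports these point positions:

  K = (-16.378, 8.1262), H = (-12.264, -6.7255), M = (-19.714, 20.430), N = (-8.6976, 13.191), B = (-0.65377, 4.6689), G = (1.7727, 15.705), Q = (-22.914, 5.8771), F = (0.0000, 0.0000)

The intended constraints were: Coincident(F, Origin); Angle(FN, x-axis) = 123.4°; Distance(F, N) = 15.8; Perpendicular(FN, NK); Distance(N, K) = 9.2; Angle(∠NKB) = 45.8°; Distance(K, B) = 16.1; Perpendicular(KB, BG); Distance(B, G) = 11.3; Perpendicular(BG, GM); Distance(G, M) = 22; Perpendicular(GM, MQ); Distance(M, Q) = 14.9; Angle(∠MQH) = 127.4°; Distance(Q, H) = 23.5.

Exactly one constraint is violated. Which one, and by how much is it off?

Distance(Q, H) = 23.5 — off by 7.00.

F = (0.00, 0.00) ✓; FN at 123.4° ✓; |FN| = 15.80 ✓; ∠(FN, NK) = 90.00° ✓; |NK| = 9.200 ✓; ∠NKB = 45.80° ✓; |KB| = 16.10 ✓; ∠(KB, BG) = 90.00° ✓; |BG| = 11.30 ✓; ∠(BG, GM) = 90.00° ✓; |GM| = 22.00 ✓; ∠(GM, MQ) = 90.00° ✓; |MQ| = 14.90 ✓; ∠MQH = 127.4° ✓; |QH| = 16.50 ✗.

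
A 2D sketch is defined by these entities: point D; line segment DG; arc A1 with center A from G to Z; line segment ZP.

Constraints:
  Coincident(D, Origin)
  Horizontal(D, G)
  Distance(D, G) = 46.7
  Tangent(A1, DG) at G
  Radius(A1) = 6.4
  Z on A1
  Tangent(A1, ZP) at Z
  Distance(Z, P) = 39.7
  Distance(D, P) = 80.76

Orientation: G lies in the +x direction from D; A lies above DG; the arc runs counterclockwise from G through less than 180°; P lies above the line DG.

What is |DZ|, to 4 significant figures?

52.46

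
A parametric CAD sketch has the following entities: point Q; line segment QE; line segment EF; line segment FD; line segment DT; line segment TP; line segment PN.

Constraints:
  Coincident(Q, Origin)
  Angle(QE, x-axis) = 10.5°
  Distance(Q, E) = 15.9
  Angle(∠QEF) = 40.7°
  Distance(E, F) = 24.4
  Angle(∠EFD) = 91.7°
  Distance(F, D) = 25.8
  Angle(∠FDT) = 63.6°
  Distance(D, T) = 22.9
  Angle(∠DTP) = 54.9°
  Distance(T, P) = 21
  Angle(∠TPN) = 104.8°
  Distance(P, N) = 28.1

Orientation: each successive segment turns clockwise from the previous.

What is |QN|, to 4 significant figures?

33.90

Q is at the origin; QE runs at 10.5° with length 15.9, so E = (15.63, 2.898). ∠QEF = 40.7° gives EF at -128.8° from the x-axis; with |EF| = 24.4, F = (0.3446, -16.12). ∠EFD = 91.7° gives FD at 142.9° from the x-axis; with |FD| = 25.8, D = (-20.23, -0.5555). ∠FDT = 63.6° gives DT at 26.50° from the x-axis; with |DT| = 22.9, T = (0.2610, 9.662). ∠DTP = 54.9° gives TP at -98.60° from the x-axis; with |TP| = 21.0, P = (-2.879, -11.10). ∠TPN = 104.8° gives PN at -173.8° from the x-axis; with |PN| = 28.1, N = (-30.81, -14.14). Then |QN| = |N − Q| = 33.90.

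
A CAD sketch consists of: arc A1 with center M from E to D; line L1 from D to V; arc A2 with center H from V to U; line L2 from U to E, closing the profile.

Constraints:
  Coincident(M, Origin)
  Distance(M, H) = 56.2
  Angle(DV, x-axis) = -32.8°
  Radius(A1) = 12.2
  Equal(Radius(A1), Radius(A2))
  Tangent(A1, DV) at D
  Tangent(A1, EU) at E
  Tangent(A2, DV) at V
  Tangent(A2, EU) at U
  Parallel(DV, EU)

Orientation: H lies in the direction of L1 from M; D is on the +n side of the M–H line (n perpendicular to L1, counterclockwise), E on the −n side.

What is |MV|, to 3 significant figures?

57.5

The slot axis is L1's direction at -32.8°, so u = (cos -32.8°, sin -32.8°) = (0.841, -0.542) and n = (−sin -32.8°, cos -32.8°) = (0.542, 0.841). M is at the origin and H lies 56.2 along u from M, so H = 56.2·u = (47.2, -30.4). Tangency of A1 to both parallel lines with radius 12.2 puts D and E at M ± 12.2·n: D = (6.61, 10.3), E = (-6.61, -10.3). Equal radii place V and U the same way about H: V = H + 12.2·n = (53.8, -20.2), U = H − 12.2·n = (40.6, -40.7). Then |MV| = |V − M| = 57.5.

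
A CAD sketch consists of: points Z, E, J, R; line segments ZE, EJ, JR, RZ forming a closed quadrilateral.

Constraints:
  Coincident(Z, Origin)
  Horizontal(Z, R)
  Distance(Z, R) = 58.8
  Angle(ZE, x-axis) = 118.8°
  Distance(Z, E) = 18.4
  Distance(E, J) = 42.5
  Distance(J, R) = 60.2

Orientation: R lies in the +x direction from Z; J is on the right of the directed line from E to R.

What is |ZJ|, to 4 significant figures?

24.74

Checks: |EJ| = 42.50 ✓; |JR| = 60.20 ✓.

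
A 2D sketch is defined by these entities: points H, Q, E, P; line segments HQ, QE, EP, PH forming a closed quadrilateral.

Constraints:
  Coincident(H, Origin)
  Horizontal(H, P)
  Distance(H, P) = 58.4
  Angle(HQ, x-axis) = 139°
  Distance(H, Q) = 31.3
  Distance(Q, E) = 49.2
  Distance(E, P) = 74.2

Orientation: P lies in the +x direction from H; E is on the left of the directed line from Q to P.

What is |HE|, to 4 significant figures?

57.24

Checks: |QE| = 49.20 ✓; |EP| = 74.20 ✓.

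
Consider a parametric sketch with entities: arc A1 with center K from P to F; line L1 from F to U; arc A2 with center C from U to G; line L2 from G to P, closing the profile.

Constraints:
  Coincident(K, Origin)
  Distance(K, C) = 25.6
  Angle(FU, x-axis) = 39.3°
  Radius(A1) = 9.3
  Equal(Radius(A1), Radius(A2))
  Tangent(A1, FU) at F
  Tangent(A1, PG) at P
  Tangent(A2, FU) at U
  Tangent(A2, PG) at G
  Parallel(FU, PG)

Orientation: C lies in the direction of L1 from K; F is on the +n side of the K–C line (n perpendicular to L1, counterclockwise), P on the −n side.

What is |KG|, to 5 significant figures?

27.237

Tangency of A1 to both parallel lines with radius 9.3 puts F and P at K ± 9.3·n: F = (-5.8904, 7.1967), P = (5.8904, -7.1967). Equal radii place U and G the same way about C: U = C + 9.3·n = (13.920, 23.411), G = C − 9.3·n = (25.701, 9.0178). Then |KG| = |G − K| = 27.237.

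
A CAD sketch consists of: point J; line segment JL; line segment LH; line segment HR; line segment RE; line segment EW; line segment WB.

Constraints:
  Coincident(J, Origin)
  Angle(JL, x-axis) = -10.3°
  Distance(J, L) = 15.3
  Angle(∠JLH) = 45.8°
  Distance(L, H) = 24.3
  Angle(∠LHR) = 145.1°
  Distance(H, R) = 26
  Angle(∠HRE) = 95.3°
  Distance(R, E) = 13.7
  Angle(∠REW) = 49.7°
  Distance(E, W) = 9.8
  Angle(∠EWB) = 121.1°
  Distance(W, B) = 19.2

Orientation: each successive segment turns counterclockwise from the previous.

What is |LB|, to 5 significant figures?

47.592

J is at the origin; JL runs at -10.3° with length 15.3, so L = (15.053, -2.7357). ∠JLH = 45.8° gives LH at 123.90° from the x-axis; with |LH| = 24.3, H = (1.5002, 17.434). ∠LHR = 145.1° gives HR at 158.80° from the x-axis; with |HR| = 26.0, R = (-22.740, 26.836). ∠HRE = 95.3° gives RE at -116.50° from the x-axis; with |RE| = 13.7, E = (-28.853, 14.575). ∠REW = 49.7° gives EW at 13.800° from the x-axis; with |EW| = 9.8, W = (-19.336, 16.913). ∠EWB = 121.1° gives WB at 72.700° from the x-axis; with |WB| = 19.2, B = (-13.626, 35.244). Then |LB| = |B − L| = 47.592.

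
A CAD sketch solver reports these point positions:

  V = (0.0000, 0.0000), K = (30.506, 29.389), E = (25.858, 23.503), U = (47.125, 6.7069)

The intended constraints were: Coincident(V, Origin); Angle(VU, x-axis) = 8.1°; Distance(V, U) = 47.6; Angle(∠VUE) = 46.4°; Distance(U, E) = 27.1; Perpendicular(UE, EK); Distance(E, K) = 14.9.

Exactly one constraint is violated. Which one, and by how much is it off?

Distance(E, K) = 14.9 — off by 7.40.

V = (0.00, 0.00) ✓; VU at 8.100° ✓; |VU| = 47.60 ✓; ∠VUE = 46.40° ✓; |UE| = 27.10 ✓; ∠(UE, EK) = 90.00° ✓; |EK| = 7.500 ✗.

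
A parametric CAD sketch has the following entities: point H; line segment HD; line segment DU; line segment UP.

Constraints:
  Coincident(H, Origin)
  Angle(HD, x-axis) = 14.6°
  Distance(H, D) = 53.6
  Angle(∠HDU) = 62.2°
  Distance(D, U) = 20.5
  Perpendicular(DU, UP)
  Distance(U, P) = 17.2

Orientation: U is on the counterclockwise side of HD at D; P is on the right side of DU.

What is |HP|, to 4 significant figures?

64.77

H is at the origin; HD runs at 14.6° with length 53.6, so D = 53.6·(cos 14.6°, sin 14.6°) = (51.87, 13.51). ∠HDU = 62.2°, so DU runs at 14.6° + (180° − 62.2°) = 132.4° from the x-axis; with |DU| = 20.5, U = D + 20.5·(cos 132.4°, sin 132.4°) = (38.05, 28.65). The perpendicularity gives UP at right angles to DU; with |UP| = 17.2 on the right of DU, P = U + 17.2·(0.7385, 0.6743) = (50.75, 40.25). Then |HP| = |P − H| = 64.77.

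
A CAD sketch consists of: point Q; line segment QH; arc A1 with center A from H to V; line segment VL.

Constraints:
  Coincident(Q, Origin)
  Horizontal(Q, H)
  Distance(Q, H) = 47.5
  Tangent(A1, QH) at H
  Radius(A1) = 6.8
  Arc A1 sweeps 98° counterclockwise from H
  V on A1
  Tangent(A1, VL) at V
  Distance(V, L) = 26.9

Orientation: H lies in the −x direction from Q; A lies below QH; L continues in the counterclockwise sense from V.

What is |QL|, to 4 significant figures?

61.09

Q is at the origin; Q and H share the same y with |QH| = 47.5 and H on the −x side, so H = (-47.50, 0.000). Tangency of A1 to QH means the radius AH is perpendicular to QH, so A = H + (0, -6.8) = (-47.50, -6.800). On A1, H sits at bearing 90° from A; a 98° counterclockwise sweep puts V at bearing 188°, so V = A + 6.8·(cos 188°, sin 188°) = (-54.23, -7.746). Since A1 is tangent to VL there, AV ⟂ VL, so VL runs along (−sin 188°, cos 188°); with |VL| = 26.9, L = (-50.49, -34.38). Then |QL| = |L − Q| = 61.09.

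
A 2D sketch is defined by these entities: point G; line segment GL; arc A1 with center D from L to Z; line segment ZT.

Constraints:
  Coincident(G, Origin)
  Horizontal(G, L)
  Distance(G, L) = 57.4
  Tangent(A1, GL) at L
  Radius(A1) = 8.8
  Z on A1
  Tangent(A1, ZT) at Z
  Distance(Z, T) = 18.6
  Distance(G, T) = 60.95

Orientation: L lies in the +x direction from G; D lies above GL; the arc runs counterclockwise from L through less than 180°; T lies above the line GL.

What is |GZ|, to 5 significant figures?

66.017

Checks: ∠(DL, LG) = 90.00° ✓; |DZ| = 8.800 ✓; ∠(DZ, ZT) = 90.00° ✓; |ZT| = 18.60 ✓; |GT| = 60.95 ✓.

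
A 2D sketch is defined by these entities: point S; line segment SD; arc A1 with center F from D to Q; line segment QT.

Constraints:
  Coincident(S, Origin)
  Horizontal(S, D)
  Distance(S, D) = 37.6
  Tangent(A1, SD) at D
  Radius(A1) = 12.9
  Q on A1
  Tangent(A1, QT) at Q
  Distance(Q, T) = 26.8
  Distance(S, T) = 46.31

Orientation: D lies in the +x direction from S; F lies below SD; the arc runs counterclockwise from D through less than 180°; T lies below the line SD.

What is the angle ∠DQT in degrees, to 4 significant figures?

135.5°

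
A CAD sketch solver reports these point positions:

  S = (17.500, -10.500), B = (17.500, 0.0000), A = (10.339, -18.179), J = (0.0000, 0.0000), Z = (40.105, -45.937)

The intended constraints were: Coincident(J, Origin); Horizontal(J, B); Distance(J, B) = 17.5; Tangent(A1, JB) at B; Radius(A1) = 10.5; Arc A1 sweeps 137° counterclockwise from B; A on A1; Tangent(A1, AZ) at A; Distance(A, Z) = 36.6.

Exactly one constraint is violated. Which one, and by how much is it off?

Distance(A, Z) = 36.6 — off by 4.10.

J = (0.00, 0.00) ✓; J.y = 0.00, B.y = 0.00 ✓; |JB| = 17.50 ✓; ∠(SB, BJ) = 90.00° ✓; |SB| = 10.50 ✓; bearing(S→A) − bearing(S→B) = 137.0° ✓; |SA| = 10.50 ✓; ∠(SA, AZ) = 90.00° ✓; |AZ| = 40.70 ✗.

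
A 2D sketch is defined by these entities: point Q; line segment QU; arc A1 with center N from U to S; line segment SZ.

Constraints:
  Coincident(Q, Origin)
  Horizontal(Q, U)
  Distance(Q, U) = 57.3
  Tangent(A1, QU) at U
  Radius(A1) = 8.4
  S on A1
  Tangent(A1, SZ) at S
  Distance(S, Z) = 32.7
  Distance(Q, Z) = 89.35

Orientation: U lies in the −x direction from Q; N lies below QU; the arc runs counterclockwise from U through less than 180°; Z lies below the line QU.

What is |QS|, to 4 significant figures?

63.76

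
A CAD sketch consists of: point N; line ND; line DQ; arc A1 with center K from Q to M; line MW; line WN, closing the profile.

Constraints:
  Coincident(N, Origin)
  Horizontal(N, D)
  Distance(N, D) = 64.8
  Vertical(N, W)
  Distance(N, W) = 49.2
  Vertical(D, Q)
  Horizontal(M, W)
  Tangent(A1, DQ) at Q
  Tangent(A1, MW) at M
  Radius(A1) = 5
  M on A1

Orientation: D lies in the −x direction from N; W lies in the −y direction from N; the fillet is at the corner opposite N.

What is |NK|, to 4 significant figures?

74.36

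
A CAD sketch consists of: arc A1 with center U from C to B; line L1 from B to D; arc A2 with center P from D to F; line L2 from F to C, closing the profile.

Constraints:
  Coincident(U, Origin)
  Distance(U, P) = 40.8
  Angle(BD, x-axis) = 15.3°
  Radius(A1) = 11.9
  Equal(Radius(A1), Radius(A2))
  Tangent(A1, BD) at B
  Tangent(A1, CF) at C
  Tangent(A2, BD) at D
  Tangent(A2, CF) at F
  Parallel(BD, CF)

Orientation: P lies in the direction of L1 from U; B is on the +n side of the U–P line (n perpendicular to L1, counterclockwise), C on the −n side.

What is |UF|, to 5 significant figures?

42.500

The slot axis is L1's direction at 15.3°, so u = (cos 15.3°, sin 15.3°) = (0.96456, 0.26387) and n = (−sin 15.3°, cos 15.3°) = (-0.26387, 0.96456). U is at the origin and P lies 40.8 along u from U, so P = 40.8·u = (39.354, 10.766). Tangency of A1 to both parallel lines with radius 11.9 puts B and C at U ± 11.9·n: B = (-3.1401, 11.478), C = (3.1401, -11.478). Equal radii place D and F the same way about P: D = P + 11.9·n = (36.214, 22.244), F = P − 11.9·n = (42.494, -0.71221). Then |UF| = |F − U| = 42.500.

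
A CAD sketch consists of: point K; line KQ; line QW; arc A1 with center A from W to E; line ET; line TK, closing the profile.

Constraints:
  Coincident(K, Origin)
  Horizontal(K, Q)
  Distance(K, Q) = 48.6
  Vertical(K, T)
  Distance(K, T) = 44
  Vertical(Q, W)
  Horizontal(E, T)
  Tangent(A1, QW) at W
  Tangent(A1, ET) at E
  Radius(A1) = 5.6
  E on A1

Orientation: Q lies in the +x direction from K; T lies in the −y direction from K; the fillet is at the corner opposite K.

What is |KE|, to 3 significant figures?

61.5

K is at the origin; K and Q share the same y with |KQ| = 48.6 and Q on the +x side, so Q = (48.6, 0.00). K and T share the same x with |KT| = 44.0 and T on the −y side, so T = (0.00, -44.0). The virtual corner opposite K is at (48.6, -44.0). A1 meets QW tangentially, so AW is at right angles to QW and since A1 is tangent to ET there, AE ⟂ ET, with radius 5.6, so the center A sits 5.6 in from both sides at A = (43.0, -38.4). That places the tangent points at W = (48.6, -38.4) on QW and E = (43.0, -44.0) on ET. Then |KE| = |E − K| = 61.5.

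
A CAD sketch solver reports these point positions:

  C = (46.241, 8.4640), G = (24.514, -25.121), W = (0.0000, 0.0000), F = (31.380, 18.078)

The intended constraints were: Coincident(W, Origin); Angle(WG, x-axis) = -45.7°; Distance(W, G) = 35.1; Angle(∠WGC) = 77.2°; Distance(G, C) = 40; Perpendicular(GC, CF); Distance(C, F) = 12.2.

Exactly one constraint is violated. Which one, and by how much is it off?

Distance(C, F) = 12.2 — off by 5.50.

W = (0.00, 0.00) ✓; WG at -45.70° ✓; |WG| = 35.10 ✓; ∠WGC = 77.20° ✓; |GC| = 40.00 ✓; ∠(GC, CF) = 90.00° ✓; |CF| = 17.70 ✗.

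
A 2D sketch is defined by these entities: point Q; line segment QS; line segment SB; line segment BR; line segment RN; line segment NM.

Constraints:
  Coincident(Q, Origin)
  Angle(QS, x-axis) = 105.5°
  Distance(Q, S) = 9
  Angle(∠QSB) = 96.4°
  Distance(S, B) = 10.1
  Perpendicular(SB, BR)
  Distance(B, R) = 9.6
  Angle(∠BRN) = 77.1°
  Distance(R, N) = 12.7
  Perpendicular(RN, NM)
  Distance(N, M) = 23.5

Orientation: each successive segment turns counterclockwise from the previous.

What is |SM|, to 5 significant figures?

16.413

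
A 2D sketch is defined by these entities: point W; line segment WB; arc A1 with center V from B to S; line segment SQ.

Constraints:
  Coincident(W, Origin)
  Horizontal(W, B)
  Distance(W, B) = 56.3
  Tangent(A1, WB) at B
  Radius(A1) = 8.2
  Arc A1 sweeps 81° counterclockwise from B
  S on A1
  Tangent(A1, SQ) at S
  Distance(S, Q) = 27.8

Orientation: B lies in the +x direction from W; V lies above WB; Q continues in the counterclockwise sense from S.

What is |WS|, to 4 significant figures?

64.77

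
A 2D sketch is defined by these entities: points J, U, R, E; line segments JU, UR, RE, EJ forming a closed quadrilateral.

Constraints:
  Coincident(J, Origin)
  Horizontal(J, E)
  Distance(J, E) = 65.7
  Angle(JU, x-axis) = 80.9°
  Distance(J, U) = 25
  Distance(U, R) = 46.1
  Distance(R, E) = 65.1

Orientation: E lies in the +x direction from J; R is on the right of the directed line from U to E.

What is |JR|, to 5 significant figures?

21.826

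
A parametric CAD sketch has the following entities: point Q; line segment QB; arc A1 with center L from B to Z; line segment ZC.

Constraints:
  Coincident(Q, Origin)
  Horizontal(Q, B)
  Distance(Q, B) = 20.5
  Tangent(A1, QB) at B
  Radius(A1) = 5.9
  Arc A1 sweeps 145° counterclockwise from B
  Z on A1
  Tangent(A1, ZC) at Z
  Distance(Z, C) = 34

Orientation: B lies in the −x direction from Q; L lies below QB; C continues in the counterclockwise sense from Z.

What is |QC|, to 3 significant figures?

30.5

On A1, B sits at bearing 90° from L; a 145° counterclockwise sweep puts Z at bearing 235°, so Z = L + 5.9·(cos 235°, sin 235°) = (-23.9, -10.7). Since A1 is tangent to ZC there, LZ ⟂ ZC, so ZC runs along (−sin 235°, cos 235°); with |ZC| = 34.0, C = (3.97, -30.2). Then |QC| = |C − Q| = 30.5.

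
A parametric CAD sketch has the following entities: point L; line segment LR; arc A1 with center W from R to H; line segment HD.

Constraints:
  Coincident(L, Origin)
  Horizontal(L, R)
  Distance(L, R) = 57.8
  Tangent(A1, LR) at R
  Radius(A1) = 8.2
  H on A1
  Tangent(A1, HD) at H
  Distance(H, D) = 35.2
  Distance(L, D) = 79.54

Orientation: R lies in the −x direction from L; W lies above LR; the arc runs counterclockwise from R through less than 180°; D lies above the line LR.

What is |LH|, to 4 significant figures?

51.93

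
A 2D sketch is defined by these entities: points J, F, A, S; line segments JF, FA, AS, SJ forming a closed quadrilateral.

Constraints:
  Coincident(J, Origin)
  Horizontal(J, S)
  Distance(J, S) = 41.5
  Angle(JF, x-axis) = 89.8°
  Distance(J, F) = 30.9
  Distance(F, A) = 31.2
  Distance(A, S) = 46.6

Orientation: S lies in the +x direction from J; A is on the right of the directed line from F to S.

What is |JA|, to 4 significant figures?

5.102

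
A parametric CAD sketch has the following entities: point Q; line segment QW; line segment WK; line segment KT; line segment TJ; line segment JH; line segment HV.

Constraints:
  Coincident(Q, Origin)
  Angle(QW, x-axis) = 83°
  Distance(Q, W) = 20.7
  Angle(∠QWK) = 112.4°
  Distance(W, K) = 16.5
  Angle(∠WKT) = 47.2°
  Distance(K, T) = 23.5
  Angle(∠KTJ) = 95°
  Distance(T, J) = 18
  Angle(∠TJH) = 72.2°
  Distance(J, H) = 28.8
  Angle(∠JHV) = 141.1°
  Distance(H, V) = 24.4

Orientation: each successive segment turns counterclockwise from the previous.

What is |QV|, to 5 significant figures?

50.325

Q is at the origin; QW runs at 83.0° with length 20.7, so W = (2.5227, 20.546). ∠QWK = 112.4° gives WK at 150.60° from the x-axis; with |WK| = 16.5, K = (-11.852, 28.646). ∠WKT = 47.2° gives KT at -76.600° from the x-axis; with |KT| = 23.5, T = (-6.4063, 5.7854). ∠KTJ = 95.0° gives TJ at 8.4000° from the x-axis; with |TJ| = 18.0, J = (11.401, 8.4149). ∠TJH = 72.2° gives JH at 116.20° from the x-axis; with |JH| = 28.8, H = (-1.3147, 34.256). ∠JHV = 141.1° gives HV at 155.10° from the x-axis; with |HV| = 24.4, V = (-23.447, 44.529). Then |QV| = |V − Q| = 50.325.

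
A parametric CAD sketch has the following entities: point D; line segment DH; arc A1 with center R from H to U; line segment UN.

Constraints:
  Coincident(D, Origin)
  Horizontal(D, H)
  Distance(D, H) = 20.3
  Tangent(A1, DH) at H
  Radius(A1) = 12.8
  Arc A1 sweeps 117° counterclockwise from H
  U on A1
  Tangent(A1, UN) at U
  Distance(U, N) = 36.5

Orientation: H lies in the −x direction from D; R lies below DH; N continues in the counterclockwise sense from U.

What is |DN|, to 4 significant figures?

53.33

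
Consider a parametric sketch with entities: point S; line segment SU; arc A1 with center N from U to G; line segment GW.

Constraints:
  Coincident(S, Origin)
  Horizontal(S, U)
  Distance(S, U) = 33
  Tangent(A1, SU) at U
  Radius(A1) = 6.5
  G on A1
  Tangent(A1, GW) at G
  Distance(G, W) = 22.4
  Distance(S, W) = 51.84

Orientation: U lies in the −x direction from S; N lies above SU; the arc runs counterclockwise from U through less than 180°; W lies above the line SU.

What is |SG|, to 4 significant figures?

30.52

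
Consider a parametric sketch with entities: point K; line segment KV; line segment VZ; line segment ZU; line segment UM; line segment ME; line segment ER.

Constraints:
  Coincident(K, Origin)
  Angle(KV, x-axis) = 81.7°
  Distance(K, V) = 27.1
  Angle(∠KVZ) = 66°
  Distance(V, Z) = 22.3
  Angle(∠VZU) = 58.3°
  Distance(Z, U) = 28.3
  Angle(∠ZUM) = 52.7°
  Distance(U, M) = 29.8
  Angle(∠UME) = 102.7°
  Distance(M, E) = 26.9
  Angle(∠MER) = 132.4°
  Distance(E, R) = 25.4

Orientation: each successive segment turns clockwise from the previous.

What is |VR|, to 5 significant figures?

45.553

K is at the origin; KV runs at 81.7° with length 27.1, so V = (3.9121, 26.816). ∠KVZ = 66.0° gives VZ at -32.300° from the x-axis; with |VZ| = 22.3, Z = (22.761, 14.900). ∠VZU = 58.3° gives ZU at -154.00° from the x-axis; with |ZU| = 28.3, U = (-2.6745, 2.4942). ∠ZUM = 52.7° gives UM at 78.700° from the x-axis; with |UM| = 29.8, M = (3.1647, 31.717). ∠UME = 102.7° gives ME at 1.4000° from the x-axis; with |ME| = 26.9, E = (30.057, 32.374). ∠MER = 132.4° gives ER at -46.200° from the x-axis; with |ER| = 25.4, R = (47.637, 14.041). Then |VR| = |R − V| = 45.553.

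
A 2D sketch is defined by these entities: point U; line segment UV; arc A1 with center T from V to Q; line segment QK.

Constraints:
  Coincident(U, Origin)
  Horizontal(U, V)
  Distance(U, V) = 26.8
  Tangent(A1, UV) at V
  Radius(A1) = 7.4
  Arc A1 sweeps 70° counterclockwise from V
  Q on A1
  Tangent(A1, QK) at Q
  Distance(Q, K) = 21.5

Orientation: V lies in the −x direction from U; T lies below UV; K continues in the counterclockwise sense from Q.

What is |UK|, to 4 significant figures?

48.15

U is at the origin; U and V share the same y with |UV| = 26.8 and V on the −x side, so V = (-26.80, 0.000). The tangent condition forces TV to be normal to UV, so T = V + (0, -7.4) = (-26.80, -7.400). On A1, V sits at bearing 90° from T; a 70° counterclockwise sweep puts Q at bearing 160°, so Q = T + 7.4·(cos 160°, sin 160°) = (-33.75, -4.869). Tangency of A1 to QK means the radius TQ is perpendicular to QK, so QK runs along (−sin 160°, cos 160°); with |QK| = 21.5, K = (-41.11, -25.07). Then |UK| = |K − U| = 48.15.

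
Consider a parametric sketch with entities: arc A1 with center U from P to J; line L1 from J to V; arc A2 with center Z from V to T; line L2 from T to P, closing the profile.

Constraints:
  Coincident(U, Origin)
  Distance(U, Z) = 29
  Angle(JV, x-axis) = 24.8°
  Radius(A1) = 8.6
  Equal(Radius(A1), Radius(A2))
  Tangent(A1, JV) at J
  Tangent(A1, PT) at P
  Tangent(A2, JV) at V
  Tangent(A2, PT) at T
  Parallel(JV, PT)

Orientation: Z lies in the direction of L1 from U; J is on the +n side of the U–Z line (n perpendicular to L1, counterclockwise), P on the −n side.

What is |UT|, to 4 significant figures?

30.25

Tangency of A1 to both parallel lines with radius 8.6 puts J and P at U ± 8.6·n: J = (-3.607, 7.807), P = (3.607, -7.807). Equal radii place V and T the same way about Z: V = Z + 8.6·n = (22.72, 19.97), T = Z − 8.6·n = (29.93, 4.357). Then |UT| = |T − U| = 30.25.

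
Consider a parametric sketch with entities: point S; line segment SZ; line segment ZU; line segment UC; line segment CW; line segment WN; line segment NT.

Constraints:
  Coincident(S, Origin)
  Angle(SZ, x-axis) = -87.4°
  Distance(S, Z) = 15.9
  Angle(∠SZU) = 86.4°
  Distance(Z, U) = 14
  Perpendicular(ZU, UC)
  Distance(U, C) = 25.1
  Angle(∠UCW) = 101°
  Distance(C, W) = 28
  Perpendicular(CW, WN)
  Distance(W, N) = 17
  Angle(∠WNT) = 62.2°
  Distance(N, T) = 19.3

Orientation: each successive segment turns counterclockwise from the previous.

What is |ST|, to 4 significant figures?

3.545

CW is perpendicular to WN, so WN runs at -94.80°; with |WN| = 17.0, N = (-17.40, -4.016). ∠WNT = 62.2° gives NT at 23.00° from the x-axis; with |NT| = 19.3, T = (0.3700, 3.525). Then |ST| = |T − S| = 3.545.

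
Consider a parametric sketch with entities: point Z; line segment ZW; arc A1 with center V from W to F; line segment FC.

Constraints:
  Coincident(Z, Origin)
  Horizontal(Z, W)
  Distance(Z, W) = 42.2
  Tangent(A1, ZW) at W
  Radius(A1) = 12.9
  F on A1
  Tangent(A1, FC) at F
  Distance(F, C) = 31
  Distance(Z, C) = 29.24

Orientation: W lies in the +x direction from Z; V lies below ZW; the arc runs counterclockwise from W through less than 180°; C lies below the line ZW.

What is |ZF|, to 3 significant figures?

33.0

Checks: Z = (0.00, 0.00) ✓; |VF| = 12.90 ✓; ∠(VF, FC) = 90.00° ✓; |FC| = 31.00 ✓; |ZC| = 29.24 ✓.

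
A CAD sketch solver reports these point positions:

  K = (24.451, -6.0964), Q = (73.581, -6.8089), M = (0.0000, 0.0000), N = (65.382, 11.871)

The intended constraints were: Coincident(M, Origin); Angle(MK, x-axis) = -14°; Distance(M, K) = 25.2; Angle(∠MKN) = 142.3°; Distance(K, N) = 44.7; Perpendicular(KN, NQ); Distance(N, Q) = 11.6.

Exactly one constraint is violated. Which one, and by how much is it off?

Distance(N, Q) = 11.6 — off by 8.80.

M = (0.00, 0.00) ✓; MK at -14.00° ✓; |MK| = 25.20 ✓; ∠MKN = 142.3° ✓; |KN| = 44.70 ✓; ∠(KN, NQ) = 90.00° ✓; |NQ| = 20.40 ✗.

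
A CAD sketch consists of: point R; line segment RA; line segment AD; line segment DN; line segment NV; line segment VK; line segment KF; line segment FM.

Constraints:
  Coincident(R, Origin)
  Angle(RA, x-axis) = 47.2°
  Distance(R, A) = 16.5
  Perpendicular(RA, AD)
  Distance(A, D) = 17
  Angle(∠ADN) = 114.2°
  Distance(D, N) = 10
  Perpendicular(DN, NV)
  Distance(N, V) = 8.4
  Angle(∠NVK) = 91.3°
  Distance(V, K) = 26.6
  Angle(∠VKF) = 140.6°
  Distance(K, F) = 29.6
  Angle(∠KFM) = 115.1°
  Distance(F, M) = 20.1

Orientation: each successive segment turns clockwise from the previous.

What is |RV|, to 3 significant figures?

14.0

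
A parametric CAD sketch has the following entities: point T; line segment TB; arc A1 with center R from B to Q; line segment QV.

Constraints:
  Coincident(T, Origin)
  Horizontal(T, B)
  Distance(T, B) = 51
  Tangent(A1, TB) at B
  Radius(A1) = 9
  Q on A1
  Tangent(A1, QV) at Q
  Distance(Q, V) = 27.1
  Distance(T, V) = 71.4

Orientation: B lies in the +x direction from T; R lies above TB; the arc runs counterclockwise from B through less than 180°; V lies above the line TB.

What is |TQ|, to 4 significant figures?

60.55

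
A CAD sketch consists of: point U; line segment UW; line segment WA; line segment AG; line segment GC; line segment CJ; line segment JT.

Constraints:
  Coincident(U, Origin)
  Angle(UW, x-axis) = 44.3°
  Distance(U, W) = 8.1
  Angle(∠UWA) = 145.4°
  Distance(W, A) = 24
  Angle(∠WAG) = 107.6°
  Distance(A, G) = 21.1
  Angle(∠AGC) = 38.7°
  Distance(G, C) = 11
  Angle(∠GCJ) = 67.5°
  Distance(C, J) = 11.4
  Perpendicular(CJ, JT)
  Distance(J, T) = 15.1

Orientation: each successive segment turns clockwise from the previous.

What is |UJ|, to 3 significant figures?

37.5

∠AGC = 38.7° gives GC at 156° from the x-axis; with |GC| = 11.0, C = (29.1, -4.57). ∠GCJ = 67.5° gives CJ at 43.5° from the x-axis; with |CJ| = 11.4, J = (37.4, 3.27). Then |UJ| = |J − U| = 37.5.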